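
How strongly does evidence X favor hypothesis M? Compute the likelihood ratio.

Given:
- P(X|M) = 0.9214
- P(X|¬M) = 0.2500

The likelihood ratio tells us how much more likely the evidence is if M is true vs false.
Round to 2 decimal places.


Likelihood Ratio (LR) = P(X|M) / P(X|¬M)

LR = 0.9214 / 0.2500
   = 3.69

The evidence is 3.69 times more likely if M is true than if M is false.
Since LR > 1, the evidence supports M over ¬M.


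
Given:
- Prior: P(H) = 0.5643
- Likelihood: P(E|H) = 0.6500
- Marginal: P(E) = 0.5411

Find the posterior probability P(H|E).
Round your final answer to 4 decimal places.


Using Bayes' theorem:

P(H|E) = P(E|H) × P(H) / P(E)
       = 0.6500 × 0.5643 / 0.5411
       = 0.36679500 / 0.5411
       = 0.6779

The evidence strengthens our belief in H.
Prior: 0.5643 → Posterior: 0.6779


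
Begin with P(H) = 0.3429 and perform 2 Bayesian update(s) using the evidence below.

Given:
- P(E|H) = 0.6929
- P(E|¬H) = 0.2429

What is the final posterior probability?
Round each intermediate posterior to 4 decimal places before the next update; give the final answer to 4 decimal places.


Sequential Bayesian updating:

Initial prior: P(H) = 0.3429

Update 1:
  P(E) = 0.6929 × 0.3429 + 0.2429 × 0.6571 = 0.23759541 + 0.15960959 = 0.39720500
  P(H|E) = 0.23759541 / 0.39720500 = 0.5982

Update 2:
  P(E) = 0.6929 × 0.5982 + 0.2429 × 0.4018 = 0.41449278 + 0.09759722 = 0.51209000
  P(H|E) = 0.41449278 / 0.51209000 = 0.8094

Final posterior: 0.8094


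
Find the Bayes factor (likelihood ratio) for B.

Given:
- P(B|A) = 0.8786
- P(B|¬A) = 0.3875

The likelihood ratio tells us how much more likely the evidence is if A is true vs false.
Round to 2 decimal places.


Likelihood Ratio (LR) = P(B|A) / P(B|¬A)

LR = 0.8786 / 0.3875
   = 2.27

The evidence is 2.27 times more likely if A is true than if A is false.
Because LR exceeds 1, B is evidence for A.


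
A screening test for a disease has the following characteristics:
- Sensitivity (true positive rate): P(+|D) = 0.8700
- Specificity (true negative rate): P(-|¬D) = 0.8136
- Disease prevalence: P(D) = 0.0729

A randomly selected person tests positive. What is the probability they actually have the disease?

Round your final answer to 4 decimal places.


Let D = has disease, + = positive test

Given:
- P(D) = 0.0729 (prevalence)
- P(+|D) = 0.8700 (sensitivity)
- P(-|¬D) = 0.8136 (specificity)
- P(+|¬D) = 0.1864 (false positive rate = 1 - specificity)

Step 1: Find P(+)
P(+) = P(+|D)P(D) + P(+|¬D)P(¬D)
     = 0.8700 × 0.0729 + 0.1864 × 0.9271
     = 0.06342300 + 0.17281144
     = 0.23623444

Step 2: Apply Bayes' theorem for P(D|+)
P(D|+) = P(+|D)P(D) / P(+)
       = 0.06342300 / 0.23623444
       = 0.2685


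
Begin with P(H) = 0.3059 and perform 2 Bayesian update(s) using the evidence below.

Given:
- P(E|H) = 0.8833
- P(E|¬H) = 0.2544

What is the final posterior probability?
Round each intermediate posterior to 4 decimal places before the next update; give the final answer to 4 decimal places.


Sequential Bayesian updating:

Initial prior: P(H) = 0.3059

Update 1:
  P(E) = 0.8833 × 0.3059 + 0.2544 × 0.6941 = 0.27020147 + 0.17657904 = 0.44678051
  P(H|E) = 0.27020147 / 0.44678051 = 0.6048

Update 2:
  P(E) = 0.8833 × 0.6048 + 0.2544 × 0.3952 = 0.53421984 + 0.10053888 = 0.63475872
  P(H|E) = 0.53421984 / 0.63475872 = 0.8416

Final posterior: 0.8416


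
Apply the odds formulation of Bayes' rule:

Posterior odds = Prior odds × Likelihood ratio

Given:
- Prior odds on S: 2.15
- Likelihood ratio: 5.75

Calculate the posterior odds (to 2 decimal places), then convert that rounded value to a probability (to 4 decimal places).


Step 1: Calculate posterior odds
Posterior odds = Prior odds × LR
               = 2.15 × 5.75
               = 12.36

Step 2: Convert to probability
P(S|E) = Posterior odds / (1 + Posterior odds)
       = 12.36 / (1 + 12.36)
       = 12.36 / 13.36
       = 0.9251

The evidence increased P(S) from 0.6825 to 0.9251.


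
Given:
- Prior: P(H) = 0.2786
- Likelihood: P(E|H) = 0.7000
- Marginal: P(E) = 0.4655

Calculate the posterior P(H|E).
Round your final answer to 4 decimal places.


Using Bayes' theorem:

P(H|E) = P(E|H) × P(H) / P(E)
       = 0.7000 × 0.2786 / 0.4655
       = 0.19502000 / 0.4655
       = 0.4189

The evidence strengthens our belief in H.
Prior: 0.2786 → Posterior: 0.4189


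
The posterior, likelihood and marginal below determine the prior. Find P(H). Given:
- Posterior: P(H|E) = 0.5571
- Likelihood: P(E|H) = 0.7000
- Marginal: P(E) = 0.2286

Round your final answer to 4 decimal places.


From Bayes' theorem: P(H|E) = P(E|H) × P(H) / P(E)

Rearranging for P(H):
P(H) = P(H|E) × P(E) / P(E|H)
     = 0.5571 × 0.2286 / 0.7000
     = 0.12735306 / 0.7000
     = 0.1819


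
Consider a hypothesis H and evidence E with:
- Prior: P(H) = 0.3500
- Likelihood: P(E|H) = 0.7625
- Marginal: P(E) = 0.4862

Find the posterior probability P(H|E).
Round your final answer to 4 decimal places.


Using Bayes' theorem:

P(H|E) = P(E|H) × P(H) / P(E)
       = 0.7625 × 0.3500 / 0.4862
       = 0.26687500 / 0.4862
       = 0.5489

The evidence strengthens our belief in H.
Prior: 0.3500 → Posterior: 0.5489


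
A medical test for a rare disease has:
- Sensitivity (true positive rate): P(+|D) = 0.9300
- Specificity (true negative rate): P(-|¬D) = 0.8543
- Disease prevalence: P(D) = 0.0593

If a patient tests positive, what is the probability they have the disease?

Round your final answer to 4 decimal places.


Let D = has disease, + = positive test

Given:
- P(D) = 0.0593 (prevalence)
- P(+|D) = 0.9300 (sensitivity)
- P(-|¬D) = 0.8543 (specificity)
- P(+|¬D) = 0.1457 (false positive rate = 1 - specificity)

Step 1: Find P(+)
P(+) = P(+|D)P(D) + P(+|¬D)P(¬D)
     = 0.9300 × 0.0593 + 0.1457 × 0.9407
     = 0.05514900 + 0.13705999
     = 0.19220899

Step 2: Apply Bayes' theorem for P(D|+)
P(D|+) = P(+|D)P(D) / P(+)
       = 0.05514900 / 0.19220899
       = 0.2869


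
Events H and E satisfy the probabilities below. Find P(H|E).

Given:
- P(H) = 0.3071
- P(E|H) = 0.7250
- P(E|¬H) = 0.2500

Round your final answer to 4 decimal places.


Bayes' theorem: P(H|E) = P(E|H) × P(H) / P(E)

Step 1: Calculate P(E) using law of total probability
P(E) = P(E|H)P(H) + P(E|¬H)P(¬H)
     = 0.7250 × 0.3071 + 0.2500 × 0.6929
     = 0.22264750 + 0.17322500
     = 0.39587250

Step 2: Apply Bayes' theorem
P(H|E) = P(E|H) × P(H) / P(E)
       = 0.22264750 / 0.39587250
       = 0.5624


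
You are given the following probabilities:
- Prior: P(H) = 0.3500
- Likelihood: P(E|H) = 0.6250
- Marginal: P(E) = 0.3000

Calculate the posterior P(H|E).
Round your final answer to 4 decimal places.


Using Bayes' theorem:

P(H|E) = P(E|H) × P(H) / P(E)
       = 0.6250 × 0.3500 / 0.3000
       = 0.21875000 / 0.3000
       = 0.7292

The evidence strengthens our belief in H.
Prior: 0.3500 → Posterior: 0.7292


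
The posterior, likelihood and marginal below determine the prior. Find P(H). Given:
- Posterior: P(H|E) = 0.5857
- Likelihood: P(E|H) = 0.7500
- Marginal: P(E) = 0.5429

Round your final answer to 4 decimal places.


From Bayes' theorem: P(H|E) = P(E|H) × P(H) / P(E)

Rearranging for P(H):
P(H) = P(H|E) × P(E) / P(E|H)
     = 0.5857 × 0.5429 / 0.7500
     = 0.31797653 / 0.7500
     = 0.4240


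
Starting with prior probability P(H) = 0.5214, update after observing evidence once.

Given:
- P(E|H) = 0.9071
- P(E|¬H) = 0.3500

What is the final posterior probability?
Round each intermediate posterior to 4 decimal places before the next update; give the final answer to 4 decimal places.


Sequential Bayesian updating:

Initial prior: P(H) = 0.5214

Update 1:
  P(E) = 0.9071 × 0.5214 + 0.3500 × 0.4786 = 0.47296194 + 0.16751000 = 0.64047194
  P(H|E) = 0.47296194 / 0.64047194 = 0.7385

Final posterior: 0.7385


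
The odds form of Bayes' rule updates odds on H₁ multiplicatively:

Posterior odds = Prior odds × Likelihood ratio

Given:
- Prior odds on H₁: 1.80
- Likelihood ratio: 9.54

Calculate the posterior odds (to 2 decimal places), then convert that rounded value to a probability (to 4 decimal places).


Step 1: Calculate posterior odds
Posterior odds = Prior odds × LR
               = 1.80 × 9.54
               = 17.17

Step 2: Convert to probability
P(H₁|E) = Posterior odds / (1 + Posterior odds)
       = 17.17 / (1 + 17.17)
       = 17.17 / 18.17
       = 0.9450

The evidence increased P(H₁) from 0.6429 to 0.9450.


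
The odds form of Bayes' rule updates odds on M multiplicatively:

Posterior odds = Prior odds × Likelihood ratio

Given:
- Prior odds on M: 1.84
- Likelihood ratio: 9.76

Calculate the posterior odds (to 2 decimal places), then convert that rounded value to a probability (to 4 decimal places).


Step 1: Calculate posterior odds
Posterior odds = Prior odds × LR
               = 1.84 × 9.76
               = 17.96

Step 2: Convert to probability
P(M|E) = Posterior odds / (1 + Posterior odds)
       = 17.96 / (1 + 17.96)
       = 17.96 / 18.96
       = 0.9473

The evidence increased P(M) from 0.6479 to 0.9473.


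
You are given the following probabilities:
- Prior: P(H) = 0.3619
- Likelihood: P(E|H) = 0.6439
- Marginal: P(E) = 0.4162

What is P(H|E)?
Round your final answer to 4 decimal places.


Using Bayes' theorem:

P(H|E) = P(E|H) × P(H) / P(E)
       = 0.6439 × 0.3619 / 0.4162
       = 0.23302741 / 0.4162
       = 0.5599

The evidence strengthens our belief in H.
Prior: 0.3619 → Posterior: 0.5599


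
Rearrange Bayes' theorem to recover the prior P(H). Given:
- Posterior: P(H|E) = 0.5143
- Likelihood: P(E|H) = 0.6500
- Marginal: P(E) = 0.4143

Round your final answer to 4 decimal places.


From Bayes' theorem: P(H|E) = P(E|H) × P(H) / P(E)

Rearranging for P(H):
P(H) = P(H|E) × P(E) / P(E|H)
     = 0.5143 × 0.4143 / 0.6500
     = 0.21307449 / 0.6500
     = 0.3278


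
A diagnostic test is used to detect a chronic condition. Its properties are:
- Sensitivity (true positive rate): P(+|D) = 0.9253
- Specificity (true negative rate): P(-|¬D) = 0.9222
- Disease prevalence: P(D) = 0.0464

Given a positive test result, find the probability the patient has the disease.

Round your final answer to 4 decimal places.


Let D = has disease, + = positive test

Given:
- P(D) = 0.0464 (prevalence)
- P(+|D) = 0.9253 (sensitivity)
- P(-|¬D) = 0.9222 (specificity)
- P(+|¬D) = 0.0778 (false positive rate = 1 - specificity)

Step 1: Find P(+)
P(+) = P(+|D)P(D) + P(+|¬D)P(¬D)
     = 0.9253 × 0.0464 + 0.0778 × 0.9536
     = 0.04293392 + 0.07419008
     = 0.11712400

Step 2: Apply Bayes' theorem for P(D|+)
P(D|+) = P(+|D)P(D) / P(+)
       = 0.04293392 / 0.11712400
       = 0.3666


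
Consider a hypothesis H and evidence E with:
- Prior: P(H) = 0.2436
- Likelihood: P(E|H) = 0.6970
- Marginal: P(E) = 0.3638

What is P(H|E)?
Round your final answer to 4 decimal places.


Using Bayes' theorem:

P(H|E) = P(E|H) × P(H) / P(E)
       = 0.6970 × 0.2436 / 0.3638
       = 0.16978920 / 0.3638
       = 0.4667

The evidence strengthens our belief in H.
Prior: 0.2436 → Posterior: 0.4667


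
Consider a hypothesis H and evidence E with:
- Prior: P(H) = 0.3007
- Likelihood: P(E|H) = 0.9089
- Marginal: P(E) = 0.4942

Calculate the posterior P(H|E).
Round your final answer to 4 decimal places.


Using Bayes' theorem:

P(H|E) = P(E|H) × P(H) / P(E)
       = 0.9089 × 0.3007 / 0.4942
       = 0.27330623 / 0.4942
       = 0.5530

The evidence strengthens our belief in H.
Prior: 0.3007 → Posterior: 0.5530


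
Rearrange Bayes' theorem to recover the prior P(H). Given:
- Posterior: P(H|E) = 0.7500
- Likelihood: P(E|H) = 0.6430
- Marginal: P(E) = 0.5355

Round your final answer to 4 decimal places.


From Bayes' theorem: P(H|E) = P(E|H) × P(H) / P(E)

Rearranging for P(H):
P(H) = P(H|E) × P(E) / P(E|H)
     = 0.7500 × 0.5355 / 0.6430
     = 0.40162500 / 0.6430
     = 0.6246


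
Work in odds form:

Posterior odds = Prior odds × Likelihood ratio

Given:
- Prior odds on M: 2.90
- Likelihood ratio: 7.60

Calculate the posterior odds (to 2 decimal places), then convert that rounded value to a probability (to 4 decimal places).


Step 1: Calculate posterior odds
Posterior odds = Prior odds × LR
               = 2.90 × 7.60
               = 22.04

Step 2: Convert to probability
P(M|E) = Posterior odds / (1 + Posterior odds)
       = 22.04 / (1 + 22.04)
       = 22.04 / 23.04
       = 0.9566

The evidence increased P(M) from 0.7436 to 0.9566.


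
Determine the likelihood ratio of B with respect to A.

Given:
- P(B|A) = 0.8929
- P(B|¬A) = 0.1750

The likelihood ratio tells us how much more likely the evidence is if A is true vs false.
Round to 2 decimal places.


Likelihood Ratio (LR) = P(B|A) / P(B|¬A)

LR = 0.8929 / 0.1750
   = 5.10

The evidence is 5.10 times more likely if A is true than if A is false.
Since LR > 1, the evidence supports A over ¬A.


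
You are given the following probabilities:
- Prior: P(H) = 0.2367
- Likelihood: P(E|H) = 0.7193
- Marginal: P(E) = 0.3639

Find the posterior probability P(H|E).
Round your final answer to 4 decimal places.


Using Bayes' theorem:

P(H|E) = P(E|H) × P(H) / P(E)
       = 0.7193 × 0.2367 / 0.3639
       = 0.17025831 / 0.3639
       = 0.4679

The evidence strengthens our belief in H.
Prior: 0.2367 → Posterior: 0.4679


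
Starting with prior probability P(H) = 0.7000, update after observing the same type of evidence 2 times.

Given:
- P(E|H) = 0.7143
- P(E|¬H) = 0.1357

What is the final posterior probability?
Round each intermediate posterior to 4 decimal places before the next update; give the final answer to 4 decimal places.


Sequential Bayesian updating:

Initial prior: P(H) = 0.7000

Update 1:
  P(E) = 0.7143 × 0.7000 + 0.1357 × 0.3000 = 0.50001000 + 0.04071000 = 0.54072000
  P(H|E) = 0.50001000 / 0.54072000 = 0.9247

Update 2:
  P(E) = 0.7143 × 0.9247 + 0.1357 × 0.0753 = 0.66051321 + 0.01021821 = 0.67073142
  P(H|E) = 0.66051321 / 0.67073142 = 0.9848

Final posterior: 0.9848


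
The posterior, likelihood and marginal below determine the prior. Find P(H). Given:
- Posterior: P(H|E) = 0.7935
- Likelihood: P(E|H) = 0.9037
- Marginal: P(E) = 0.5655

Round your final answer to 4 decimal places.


From Bayes' theorem: P(H|E) = P(E|H) × P(H) / P(E)

Rearranging for P(H):
P(H) = P(H|E) × P(E) / P(E|H)
     = 0.7935 × 0.5655 / 0.9037
     = 0.44872425 / 0.9037
     = 0.4965


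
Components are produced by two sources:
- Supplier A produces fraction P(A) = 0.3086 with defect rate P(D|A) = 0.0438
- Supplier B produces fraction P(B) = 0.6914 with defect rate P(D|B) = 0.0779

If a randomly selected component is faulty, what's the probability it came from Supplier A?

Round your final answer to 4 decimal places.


Let A = from Supplier A, D = faulty

Given:
- P(A) = 0.3086, P(B) = 0.6914
- P(D|A) = 0.0438, P(D|B) = 0.0779

Step 1: Find P(D)
P(D) = P(D|A)P(A) + P(D|B)P(B)
     = 0.0438 × 0.3086 + 0.0779 × 0.6914
     = 0.01351668 + 0.05386006
     = 0.06737674

Step 2: Apply Bayes' theorem
P(A|D) = P(D|A)P(A) / P(D)
       = 0.01351668 / 0.06737674
       = 0.2006


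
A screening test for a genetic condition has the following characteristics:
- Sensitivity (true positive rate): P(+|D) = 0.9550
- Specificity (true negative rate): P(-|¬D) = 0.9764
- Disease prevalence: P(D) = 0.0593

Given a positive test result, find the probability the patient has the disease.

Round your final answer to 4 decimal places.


Let D = has disease, + = positive test

Given:
- P(D) = 0.0593 (prevalence)
- P(+|D) = 0.9550 (sensitivity)
- P(-|¬D) = 0.9764 (specificity)
- P(+|¬D) = 0.0236 (false positive rate = 1 - specificity)

Step 1: Find P(+)
P(+) = P(+|D)P(D) + P(+|¬D)P(¬D)
     = 0.9550 × 0.0593 + 0.0236 × 0.9407
     = 0.05663150 + 0.02220052
     = 0.07883202

Step 2: Apply Bayes' theorem for P(D|+)
P(D|+) = P(+|D)P(D) / P(+)
       = 0.05663150 / 0.07883202
       = 0.7184


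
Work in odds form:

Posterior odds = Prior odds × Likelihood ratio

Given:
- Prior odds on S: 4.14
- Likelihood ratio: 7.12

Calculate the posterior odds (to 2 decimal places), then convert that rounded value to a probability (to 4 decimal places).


Step 1: Calculate posterior odds
Posterior odds = Prior odds × LR
               = 4.14 × 7.12
               = 29.48

Step 2: Convert to probability
P(S|E) = Posterior odds / (1 + Posterior odds)
       = 29.48 / (1 + 29.48)
       = 29.48 / 30.48
       = 0.9672

The evidence increased P(S) from 0.8054 to 0.9672.


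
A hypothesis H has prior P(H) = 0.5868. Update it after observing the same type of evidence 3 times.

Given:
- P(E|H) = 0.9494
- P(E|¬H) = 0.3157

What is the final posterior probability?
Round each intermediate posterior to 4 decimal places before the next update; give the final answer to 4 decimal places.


Sequential Bayesian updating:

Initial prior: P(H) = 0.5868

Update 1:
  P(E) = 0.9494 × 0.5868 + 0.3157 × 0.4132 = 0.55710792 + 0.13044724 = 0.68755516
  P(H|E) = 0.55710792 / 0.68755516 = 0.8103

Update 2:
  P(E) = 0.9494 × 0.8103 + 0.3157 × 0.1897 = 0.76929882 + 0.05988829 = 0.82918711
  P(H|E) = 0.76929882 / 0.82918711 = 0.9278

Update 3:
  P(E) = 0.9494 × 0.9278 + 0.3157 × 0.0722 = 0.88085332 + 0.02279354 = 0.90364686
  P(H|E) = 0.88085332 / 0.90364686 = 0.9748

Final posterior: 0.9748


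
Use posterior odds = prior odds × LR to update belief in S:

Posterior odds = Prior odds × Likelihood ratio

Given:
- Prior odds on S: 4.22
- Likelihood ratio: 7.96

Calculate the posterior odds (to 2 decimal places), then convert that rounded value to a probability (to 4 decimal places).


Step 1: Calculate posterior odds
Posterior odds = Prior odds × LR
               = 4.22 × 7.96
               = 33.59

Step 2: Convert to probability
P(S|E) = Posterior odds / (1 + Posterior odds)
       = 33.59 / (1 + 33.59)
       = 33.59 / 34.59
       = 0.9711

The evidence increased P(S) from 0.8084 to 0.9711.


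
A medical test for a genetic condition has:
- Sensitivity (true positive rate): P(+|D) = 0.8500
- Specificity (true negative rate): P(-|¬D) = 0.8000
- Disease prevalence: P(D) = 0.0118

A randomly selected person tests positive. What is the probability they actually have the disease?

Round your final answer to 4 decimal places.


Let D = has disease, + = positive test

Given:
- P(D) = 0.0118 (prevalence)
- P(+|D) = 0.8500 (sensitivity)
- P(-|¬D) = 0.8000 (specificity)
- P(+|¬D) = 0.2000 (false positive rate = 1 - specificity)

Step 1: Find P(+)
P(+) = P(+|D)P(D) + P(+|¬D)P(¬D)
     = 0.8500 × 0.0118 + 0.2000 × 0.9882
     = 0.01003000 + 0.19764000
     = 0.20767000

Step 2: Apply Bayes' theorem for P(D|+)
P(D|+) = P(+|D)P(D) / P(+)
       = 0.01003000 / 0.20767000
       = 0.0483


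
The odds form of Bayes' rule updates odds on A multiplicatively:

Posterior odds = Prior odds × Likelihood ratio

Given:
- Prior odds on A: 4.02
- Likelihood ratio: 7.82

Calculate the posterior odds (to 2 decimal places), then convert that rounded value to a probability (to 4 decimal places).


Step 1: Calculate posterior odds
Posterior odds = Prior odds × LR
               = 4.02 × 7.82
               = 31.44

Step 2: Convert to probability
P(A|E) = Posterior odds / (1 + Posterior odds)
       = 31.44 / (1 + 31.44)
       = 31.44 / 32.44
       = 0.9692

The evidence increased P(A) from 0.8008 to 0.9692.


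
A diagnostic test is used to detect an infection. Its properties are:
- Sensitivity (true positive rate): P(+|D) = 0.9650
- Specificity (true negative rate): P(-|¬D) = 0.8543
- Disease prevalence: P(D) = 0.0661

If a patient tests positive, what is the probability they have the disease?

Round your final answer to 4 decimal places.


Let D = has disease, + = positive test

Given:
- P(D) = 0.0661 (prevalence)
- P(+|D) = 0.9650 (sensitivity)
- P(-|¬D) = 0.8543 (specificity)
- P(+|¬D) = 0.1457 (false positive rate = 1 - specificity)

Step 1: Find P(+)
P(+) = P(+|D)P(D) + P(+|¬D)P(¬D)
     = 0.9650 × 0.0661 + 0.1457 × 0.9339
     = 0.06378650 + 0.13606923
     = 0.19985573

Step 2: Apply Bayes' theorem for P(D|+)
P(D|+) = P(+|D)P(D) / P(+)
       = 0.06378650 / 0.19985573
       = 0.3192


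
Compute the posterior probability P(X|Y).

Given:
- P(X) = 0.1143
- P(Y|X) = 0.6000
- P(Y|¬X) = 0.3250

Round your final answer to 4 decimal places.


Bayes' theorem: P(X|Y) = P(Y|X) × P(X) / P(Y)

Step 1: Calculate P(Y) using law of total probability
P(Y) = P(Y|X)P(X) + P(Y|¬X)P(¬X)
     = 0.6000 × 0.1143 + 0.3250 × 0.8857
     = 0.06858000 + 0.28785250
     = 0.35643250

Step 2: Apply Bayes' theorem
P(X|Y) = P(Y|X) × P(X) / P(Y)
       = 0.06858000 / 0.35643250
       = 0.1924


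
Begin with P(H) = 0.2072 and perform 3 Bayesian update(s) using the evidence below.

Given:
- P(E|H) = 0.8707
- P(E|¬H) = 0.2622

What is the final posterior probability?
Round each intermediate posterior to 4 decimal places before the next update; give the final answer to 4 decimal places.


Sequential Bayesian updating:

Initial prior: P(H) = 0.2072

Update 1:
  P(E) = 0.8707 × 0.2072 + 0.2622 × 0.7928 = 0.18040904 + 0.20787216 = 0.38828120
  P(H|E) = 0.18040904 / 0.38828120 = 0.4646

Update 2:
  P(E) = 0.8707 × 0.4646 + 0.2622 × 0.5354 = 0.40452722 + 0.14038188 = 0.54490910
  P(H|E) = 0.40452722 / 0.54490910 = 0.7424

Update 3:
  P(E) = 0.8707 × 0.7424 + 0.2622 × 0.2576 = 0.64640768 + 0.06754272 = 0.71395040
  P(H|E) = 0.64640768 / 0.71395040 = 0.9054

Final posterior: 0.9054


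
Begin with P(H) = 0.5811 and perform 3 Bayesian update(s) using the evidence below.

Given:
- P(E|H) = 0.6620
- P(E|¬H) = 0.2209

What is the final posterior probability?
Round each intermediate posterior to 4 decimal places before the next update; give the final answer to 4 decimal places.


Sequential Bayesian updating:

Initial prior: P(H) = 0.5811

Update 1:
  P(E) = 0.6620 × 0.5811 + 0.2209 × 0.4189 = 0.38468820 + 0.09253501 = 0.47722321
  P(H|E) = 0.38468820 / 0.47722321 = 0.8061

Update 2:
  P(E) = 0.6620 × 0.8061 + 0.2209 × 0.1939 = 0.53363820 + 0.04283251 = 0.57647071
  P(H|E) = 0.53363820 / 0.57647071 = 0.9257

Update 3:
  P(E) = 0.6620 × 0.9257 + 0.2209 × 0.0743 = 0.61281340 + 0.01641287 = 0.62922627
  P(H|E) = 0.61281340 / 0.62922627 = 0.9739

Final posterior: 0.9739


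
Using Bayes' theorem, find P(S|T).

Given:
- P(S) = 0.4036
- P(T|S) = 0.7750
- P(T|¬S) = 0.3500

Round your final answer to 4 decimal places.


Bayes' theorem: P(S|T) = P(T|S) × P(S) / P(T)

Step 1: Calculate P(T) using law of total probability
P(T) = P(T|S)P(S) + P(T|¬S)P(¬S)
     = 0.7750 × 0.4036 + 0.3500 × 0.5964
     = 0.31279000 + 0.20874000
     = 0.52153000

Step 2: Apply Bayes' theorem
P(S|T) = P(T|S) × P(S) / P(T)
       = 0.31279000 / 0.52153000
       = 0.5998


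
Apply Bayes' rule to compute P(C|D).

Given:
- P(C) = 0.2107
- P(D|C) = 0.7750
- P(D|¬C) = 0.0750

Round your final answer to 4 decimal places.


Bayes' theorem: P(C|D) = P(D|C) × P(C) / P(D)

Step 1: Calculate P(D) using law of total probability
P(D) = P(D|C)P(C) + P(D|¬C)P(¬C)
     = 0.7750 × 0.2107 + 0.0750 × 0.7893
     = 0.16329250 + 0.05919750
     = 0.22249000

Step 2: Apply Bayes' theorem
P(C|D) = P(D|C) × P(C) / P(D)
       = 0.16329250 / 0.22249000
       = 0.7339


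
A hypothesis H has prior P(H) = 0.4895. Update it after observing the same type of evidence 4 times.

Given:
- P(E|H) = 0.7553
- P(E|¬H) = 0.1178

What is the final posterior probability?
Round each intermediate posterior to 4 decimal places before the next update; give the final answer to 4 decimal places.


Sequential Bayesian updating:

Initial prior: P(H) = 0.4895

Update 1:
  P(E) = 0.7553 × 0.4895 + 0.1178 × 0.5105 = 0.36971935 + 0.06013690 = 0.42985625
  P(H|E) = 0.36971935 / 0.42985625 = 0.8601

Update 2:
  P(E) = 0.7553 × 0.8601 + 0.1178 × 0.1399 = 0.64963353 + 0.01648022 = 0.66611375
  P(H|E) = 0.64963353 / 0.66611375 = 0.9753

Update 3:
  P(E) = 0.7553 × 0.9753 + 0.1178 × 0.0247 = 0.73664409 + 0.00290966 = 0.73955375
  P(H|E) = 0.73664409 / 0.73955375 = 0.9961

Update 4:
  P(E) = 0.7553 × 0.9961 + 0.1178 × 0.0039 = 0.75235433 + 0.00045942 = 0.75281375
  P(H|E) = 0.75235433 / 0.75281375 = 0.9994

Final posterior: 0.9994


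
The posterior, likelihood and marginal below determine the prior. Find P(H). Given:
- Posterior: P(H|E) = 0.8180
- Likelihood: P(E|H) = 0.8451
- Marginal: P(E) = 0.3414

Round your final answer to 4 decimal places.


From Bayes' theorem: P(H|E) = P(E|H) × P(H) / P(E)

Rearranging for P(H):
P(H) = P(H|E) × P(E) / P(E|H)
     = 0.8180 × 0.3414 / 0.8451
     = 0.27926520 / 0.8451
     = 0.3305


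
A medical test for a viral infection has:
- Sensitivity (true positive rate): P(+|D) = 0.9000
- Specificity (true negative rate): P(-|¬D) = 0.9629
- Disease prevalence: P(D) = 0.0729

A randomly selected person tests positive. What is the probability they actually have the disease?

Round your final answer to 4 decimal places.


Let D = has disease, + = positive test

Given:
- P(D) = 0.0729 (prevalence)
- P(+|D) = 0.9000 (sensitivity)
- P(-|¬D) = 0.9629 (specificity)
- P(+|¬D) = 0.0371 (false positive rate = 1 - specificity)

Step 1: Find P(+)
P(+) = P(+|D)P(D) + P(+|¬D)P(¬D)
     = 0.9000 × 0.0729 + 0.0371 × 0.9271
     = 0.06561000 + 0.03439541
     = 0.10000541

Step 2: Apply Bayes' theorem for P(D|+)
P(D|+) = P(+|D)P(D) / P(+)
       = 0.06561000 / 0.10000541
       = 0.6561


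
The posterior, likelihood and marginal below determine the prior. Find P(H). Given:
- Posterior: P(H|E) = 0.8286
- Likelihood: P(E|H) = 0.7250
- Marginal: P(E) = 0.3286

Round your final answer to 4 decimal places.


From Bayes' theorem: P(H|E) = P(E|H) × P(H) / P(E)

Rearranging for P(H):
P(H) = P(H|E) × P(E) / P(E|H)
     = 0.8286 × 0.3286 / 0.7250
     = 0.27227796 / 0.7250
     = 0.3756


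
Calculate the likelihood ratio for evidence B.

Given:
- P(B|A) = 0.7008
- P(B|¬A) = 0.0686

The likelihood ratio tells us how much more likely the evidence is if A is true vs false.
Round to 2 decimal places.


Likelihood Ratio (LR) = P(B|A) / P(B|¬A)

LR = 0.7008 / 0.0686
   = 10.22

The evidence is 10.22 times more likely if A is true than if A is false.
Since LR > 1, the evidence supports A over ¬A.


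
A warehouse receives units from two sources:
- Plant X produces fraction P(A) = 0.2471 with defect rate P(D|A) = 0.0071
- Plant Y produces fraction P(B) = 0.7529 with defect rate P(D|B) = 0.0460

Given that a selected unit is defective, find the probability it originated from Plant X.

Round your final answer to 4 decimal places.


Let A = from Plant X, D = defective

Given:
- P(A) = 0.2471, P(B) = 0.7529
- P(D|A) = 0.0071, P(D|B) = 0.0460

Step 1: Find P(D)
P(D) = P(D|A)P(A) + P(D|B)P(B)
     = 0.0071 × 0.2471 + 0.0460 × 0.7529
     = 0.00175441 + 0.03463340
     = 0.03638781

Step 2: Apply Bayes' theorem
P(A|D) = P(D|A)P(A) / P(D)
       = 0.00175441 / 0.03638781
       = 0.0482


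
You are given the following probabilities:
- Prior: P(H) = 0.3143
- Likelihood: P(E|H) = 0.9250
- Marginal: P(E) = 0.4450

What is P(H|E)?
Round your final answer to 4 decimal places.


Using Bayes' theorem:

P(H|E) = P(E|H) × P(H) / P(E)
       = 0.9250 × 0.3143 / 0.4450
       = 0.29072750 / 0.4450
       = 0.6533

The evidence strengthens our belief in H.
Prior: 0.3143 → Posterior: 0.6533


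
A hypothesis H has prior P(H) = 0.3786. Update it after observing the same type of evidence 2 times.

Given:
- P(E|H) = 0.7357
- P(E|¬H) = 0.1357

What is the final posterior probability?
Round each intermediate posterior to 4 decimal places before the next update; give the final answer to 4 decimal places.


Sequential Bayesian updating:

Initial prior: P(H) = 0.3786

Update 1:
  P(E) = 0.7357 × 0.3786 + 0.1357 × 0.6214 = 0.27853602 + 0.08432398 = 0.36286000
  P(H|E) = 0.27853602 / 0.36286000 = 0.7676

Update 2:
  P(E) = 0.7357 × 0.7676 + 0.1357 × 0.2324 = 0.56472332 + 0.03153668 = 0.59626000
  P(H|E) = 0.56472332 / 0.59626000 = 0.9471

Final posterior: 0.9471


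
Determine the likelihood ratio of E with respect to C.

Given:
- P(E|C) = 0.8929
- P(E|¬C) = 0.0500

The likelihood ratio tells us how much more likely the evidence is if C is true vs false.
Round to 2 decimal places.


Likelihood Ratio (LR) = P(E|C) / P(E|¬C)

LR = 0.8929 / 0.0500
   = 17.86

The evidence is 17.86 times more likely if C is true than if C is false.
Because LR exceeds 1, E is evidence for C.


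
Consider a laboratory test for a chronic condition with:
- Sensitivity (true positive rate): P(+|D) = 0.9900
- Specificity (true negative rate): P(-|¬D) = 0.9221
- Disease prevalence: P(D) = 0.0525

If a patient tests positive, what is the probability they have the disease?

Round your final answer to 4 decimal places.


Let D = has disease, + = positive test

Given:
- P(D) = 0.0525 (prevalence)
- P(+|D) = 0.9900 (sensitivity)
- P(-|¬D) = 0.9221 (specificity)
- P(+|¬D) = 0.0779 (false positive rate = 1 - specificity)

Step 1: Find P(+)
P(+) = P(+|D)P(D) + P(+|¬D)P(¬D)
     = 0.9900 × 0.0525 + 0.0779 × 0.9475
     = 0.05197500 + 0.07381025
     = 0.12578525

Step 2: Apply Bayes' theorem for P(D|+)
P(D|+) = P(+|D)P(D) / P(+)
       = 0.05197500 / 0.12578525
       = 0.4132


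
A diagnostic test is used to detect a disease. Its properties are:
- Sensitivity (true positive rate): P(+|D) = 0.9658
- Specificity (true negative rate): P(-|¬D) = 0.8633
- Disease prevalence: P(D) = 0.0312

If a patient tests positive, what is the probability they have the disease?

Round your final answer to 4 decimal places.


Let D = has disease, + = positive test

Given:
- P(D) = 0.0312 (prevalence)
- P(+|D) = 0.9658 (sensitivity)
- P(-|¬D) = 0.8633 (specificity)
- P(+|¬D) = 0.1367 (false positive rate = 1 - specificity)

Step 1: Find P(+)
P(+) = P(+|D)P(D) + P(+|¬D)P(¬D)
     = 0.9658 × 0.0312 + 0.1367 × 0.9688
     = 0.03013296 + 0.13243496
     = 0.16256792

Step 2: Apply Bayes' theorem for P(D|+)
P(D|+) = P(+|D)P(D) / P(+)
       = 0.03013296 / 0.16256792
       = 0.1854


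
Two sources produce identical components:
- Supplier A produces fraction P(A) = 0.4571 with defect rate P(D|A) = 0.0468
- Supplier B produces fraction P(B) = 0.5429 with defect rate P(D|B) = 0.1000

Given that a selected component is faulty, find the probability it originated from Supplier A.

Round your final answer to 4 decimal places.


Let A = from Supplier A, D = faulty

Given:
- P(A) = 0.4571, P(B) = 0.5429
- P(D|A) = 0.0468, P(D|B) = 0.1000

Step 1: Find P(D)
P(D) = P(D|A)P(A) + P(D|B)P(B)
     = 0.0468 × 0.4571 + 0.1000 × 0.5429
     = 0.02139228 + 0.05429000
     = 0.07568228

Step 2: Apply Bayes' theorem
P(A|D) = P(D|A)P(A) / P(D)
       = 0.02139228 / 0.07568228
       = 0.2827


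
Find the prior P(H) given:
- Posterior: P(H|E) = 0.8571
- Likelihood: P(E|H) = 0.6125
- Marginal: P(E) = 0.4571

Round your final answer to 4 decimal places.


From Bayes' theorem: P(H|E) = P(E|H) × P(H) / P(E)

Rearranging for P(H):
P(H) = P(H|E) × P(E) / P(E|H)
     = 0.8571 × 0.4571 / 0.6125
     = 0.39178041 / 0.6125
     = 0.6396


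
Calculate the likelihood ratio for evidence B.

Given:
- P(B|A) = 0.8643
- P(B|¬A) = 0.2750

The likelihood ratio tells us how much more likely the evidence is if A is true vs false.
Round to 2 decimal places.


Likelihood Ratio (LR) = P(B|A) / P(B|¬A)

LR = 0.8643 / 0.2750
   = 3.14

The evidence is 3.14 times more likely if A is true than if A is false.
LR > 1, so observing B raises the odds in favor of A.


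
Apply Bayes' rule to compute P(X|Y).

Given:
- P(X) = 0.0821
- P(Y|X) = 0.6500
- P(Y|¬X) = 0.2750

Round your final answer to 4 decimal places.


Bayes' theorem: P(X|Y) = P(Y|X) × P(X) / P(Y)

Step 1: Calculate P(Y) using law of total probability
P(Y) = P(Y|X)P(X) + P(Y|¬X)P(¬X)
     = 0.6500 × 0.0821 + 0.2750 × 0.9179
     = 0.05336500 + 0.25242250
     = 0.30578750

Step 2: Apply Bayes' theorem
P(X|Y) = P(Y|X) × P(X) / P(Y)
       = 0.05336500 / 0.30578750
       = 0.1745


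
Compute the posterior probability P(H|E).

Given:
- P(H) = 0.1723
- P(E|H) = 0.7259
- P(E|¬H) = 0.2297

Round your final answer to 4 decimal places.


Bayes' theorem: P(H|E) = P(E|H) × P(H) / P(E)

Step 1: Calculate P(E) using law of total probability
P(E) = P(E|H)P(H) + P(E|¬H)P(¬H)
     = 0.7259 × 0.1723 + 0.2297 × 0.8277
     = 0.12507257 + 0.19012269
     = 0.31519526

Step 2: Apply Bayes' theorem
P(H|E) = P(E|H) × P(H) / P(E)
       = 0.12507257 / 0.31519526
       = 0.3968


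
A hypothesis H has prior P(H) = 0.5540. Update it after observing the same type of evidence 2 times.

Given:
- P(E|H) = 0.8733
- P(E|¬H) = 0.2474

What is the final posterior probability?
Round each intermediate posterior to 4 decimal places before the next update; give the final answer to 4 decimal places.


Sequential Bayesian updating:

Initial prior: P(H) = 0.5540

Update 1:
  P(E) = 0.8733 × 0.5540 + 0.2474 × 0.4460 = 0.48380820 + 0.11034040 = 0.59414860
  P(H|E) = 0.48380820 / 0.59414860 = 0.8143

Update 2:
  P(E) = 0.8733 × 0.8143 + 0.2474 × 0.1857 = 0.71112819 + 0.04594218 = 0.75707037
  P(H|E) = 0.71112819 / 0.75707037 = 0.9393

Final posterior: 0.9393


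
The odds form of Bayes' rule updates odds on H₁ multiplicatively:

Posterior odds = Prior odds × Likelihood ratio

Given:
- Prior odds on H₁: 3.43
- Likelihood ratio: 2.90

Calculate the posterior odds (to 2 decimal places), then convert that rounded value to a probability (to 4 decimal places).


Step 1: Calculate posterior odds
Posterior odds = Prior odds × LR
               = 3.43 × 2.90
               = 9.95

Step 2: Convert to probability
P(H₁|E) = Posterior odds / (1 + Posterior odds)
       = 9.95 / (1 + 9.95)
       = 9.95 / 10.95
       = 0.9087

The evidence increased P(H₁) from 0.7743 to 0.9087.


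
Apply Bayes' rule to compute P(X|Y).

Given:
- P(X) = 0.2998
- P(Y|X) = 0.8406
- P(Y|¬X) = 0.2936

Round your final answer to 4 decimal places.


Bayes' theorem: P(X|Y) = P(Y|X) × P(X) / P(Y)

Step 1: Calculate P(Y) using law of total probability
P(Y) = P(Y|X)P(X) + P(Y|¬X)P(¬X)
     = 0.8406 × 0.2998 + 0.2936 × 0.7002
     = 0.25201188 + 0.20557872
     = 0.45759060

Step 2: Apply Bayes' theorem
P(X|Y) = P(Y|X) × P(X) / P(Y)
       = 0.25201188 / 0.45759060
       = 0.5507


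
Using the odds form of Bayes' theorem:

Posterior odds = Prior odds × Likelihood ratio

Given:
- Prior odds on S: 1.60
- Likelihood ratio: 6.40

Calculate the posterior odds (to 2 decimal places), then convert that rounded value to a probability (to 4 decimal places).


Step 1: Calculate posterior odds
Posterior odds = Prior odds × LR
               = 1.60 × 6.40
               = 10.24

Step 2: Convert to probability
P(S|E) = Posterior odds / (1 + Posterior odds)
       = 10.24 / (1 + 10.24)
       = 10.24 / 11.24
       = 0.9110

The evidence increased P(S) from 0.6154 to 0.9110.


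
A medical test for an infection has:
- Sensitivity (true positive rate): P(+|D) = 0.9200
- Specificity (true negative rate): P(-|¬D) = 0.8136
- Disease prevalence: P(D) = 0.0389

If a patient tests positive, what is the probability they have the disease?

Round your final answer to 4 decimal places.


Let D = has disease, + = positive test

Given:
- P(D) = 0.0389 (prevalence)
- P(+|D) = 0.9200 (sensitivity)
- P(-|¬D) = 0.8136 (specificity)
- P(+|¬D) = 0.1864 (false positive rate = 1 - specificity)

Step 1: Find P(+)
P(+) = P(+|D)P(D) + P(+|¬D)P(¬D)
     = 0.9200 × 0.0389 + 0.1864 × 0.9611
     = 0.03578800 + 0.17914904
     = 0.21493704

Step 2: Apply Bayes' theorem for P(D|+)
P(D|+) = P(+|D)P(D) / P(+)
       = 0.03578800 / 0.21493704
       = 0.1665


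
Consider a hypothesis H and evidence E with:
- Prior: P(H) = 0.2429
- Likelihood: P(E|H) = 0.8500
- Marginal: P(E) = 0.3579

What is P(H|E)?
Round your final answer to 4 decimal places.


Using Bayes' theorem:

P(H|E) = P(E|H) × P(H) / P(E)
       = 0.8500 × 0.2429 / 0.3579
       = 0.20646500 / 0.3579
       = 0.5769

The evidence strengthens our belief in H.
Prior: 0.2429 → Posterior: 0.5769


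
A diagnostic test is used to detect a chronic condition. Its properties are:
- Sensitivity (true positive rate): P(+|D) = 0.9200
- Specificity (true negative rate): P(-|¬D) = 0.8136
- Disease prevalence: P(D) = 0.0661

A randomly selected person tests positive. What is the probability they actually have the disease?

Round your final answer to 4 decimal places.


Let D = has disease, + = positive test

Given:
- P(D) = 0.0661 (prevalence)
- P(+|D) = 0.9200 (sensitivity)
- P(-|¬D) = 0.8136 (specificity)
- P(+|¬D) = 0.1864 (false positive rate = 1 - specificity)

Step 1: Find P(+)
P(+) = P(+|D)P(D) + P(+|¬D)P(¬D)
     = 0.9200 × 0.0661 + 0.1864 × 0.9339
     = 0.06081200 + 0.17407896
     = 0.23489096

Step 2: Apply Bayes' theorem for P(D|+)
P(D|+) = P(+|D)P(D) / P(+)
       = 0.06081200 / 0.23489096
       = 0.2589


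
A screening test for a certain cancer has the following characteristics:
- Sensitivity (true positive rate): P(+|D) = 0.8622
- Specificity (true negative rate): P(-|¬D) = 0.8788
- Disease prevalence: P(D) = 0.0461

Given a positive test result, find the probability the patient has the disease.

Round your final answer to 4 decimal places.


Let D = has disease, + = positive test

Given:
- P(D) = 0.0461 (prevalence)
- P(+|D) = 0.8622 (sensitivity)
- P(-|¬D) = 0.8788 (specificity)
- P(+|¬D) = 0.1212 (false positive rate = 1 - specificity)

Step 1: Find P(+)
P(+) = P(+|D)P(D) + P(+|¬D)P(¬D)
     = 0.8622 × 0.0461 + 0.1212 × 0.9539
     = 0.03974742 + 0.11561268
     = 0.15536010

Step 2: Apply Bayes' theorem for P(D|+)
P(D|+) = P(+|D)P(D) / P(+)
       = 0.03974742 / 0.15536010
       = 0.2558


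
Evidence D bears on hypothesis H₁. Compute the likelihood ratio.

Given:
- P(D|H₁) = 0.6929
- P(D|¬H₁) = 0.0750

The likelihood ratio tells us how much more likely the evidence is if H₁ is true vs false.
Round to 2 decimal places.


Likelihood Ratio (LR) = P(D|H₁) / P(D|¬H₁)

LR = 0.6929 / 0.0750
   = 9.24

The evidence is 9.24 times more likely if H₁ is true than if H₁ is false.
LR > 1, so observing D raises the odds in favor of H₁.


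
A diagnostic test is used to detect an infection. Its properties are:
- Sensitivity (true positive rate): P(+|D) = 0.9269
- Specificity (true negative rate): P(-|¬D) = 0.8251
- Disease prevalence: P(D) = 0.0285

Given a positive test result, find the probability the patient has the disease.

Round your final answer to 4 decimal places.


Let D = has disease, + = positive test

Given:
- P(D) = 0.0285 (prevalence)
- P(+|D) = 0.9269 (sensitivity)
- P(-|¬D) = 0.8251 (specificity)
- P(+|¬D) = 0.1749 (false positive rate = 1 - specificity)

Step 1: Find P(+)
P(+) = P(+|D)P(D) + P(+|¬D)P(¬D)
     = 0.9269 × 0.0285 + 0.1749 × 0.9715
     = 0.02641665 + 0.16991535
     = 0.19633200

Step 2: Apply Bayes' theorem for P(D|+)
P(D|+) = P(+|D)P(D) / P(+)
       = 0.02641665 / 0.19633200
       = 0.1346


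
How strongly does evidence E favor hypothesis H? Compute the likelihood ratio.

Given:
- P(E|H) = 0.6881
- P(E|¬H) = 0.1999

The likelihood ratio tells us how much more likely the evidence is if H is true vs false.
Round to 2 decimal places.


Likelihood Ratio (LR) = P(E|H) / P(E|¬H)

LR = 0.6881 / 0.1999
   = 3.44

The evidence is 3.44 times more likely if H is true than if H is false.
LR > 1, so observing E raises the odds in favor of H.


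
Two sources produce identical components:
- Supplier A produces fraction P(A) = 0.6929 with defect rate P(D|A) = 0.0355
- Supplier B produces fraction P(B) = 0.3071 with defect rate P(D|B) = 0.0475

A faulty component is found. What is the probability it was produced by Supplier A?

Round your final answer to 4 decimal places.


Let A = from Supplier A, D = faulty

Given:
- P(A) = 0.6929, P(B) = 0.3071
- P(D|A) = 0.0355, P(D|B) = 0.0475

Step 1: Find P(D)
P(D) = P(D|A)P(A) + P(D|B)P(B)
     = 0.0355 × 0.6929 + 0.0475 × 0.3071
     = 0.02459795 + 0.01458725
     = 0.03918520

Step 2: Apply Bayes' theorem
P(A|D) = P(D|A)P(A) / P(D)
       = 0.02459795 / 0.03918520
       = 0.6277
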